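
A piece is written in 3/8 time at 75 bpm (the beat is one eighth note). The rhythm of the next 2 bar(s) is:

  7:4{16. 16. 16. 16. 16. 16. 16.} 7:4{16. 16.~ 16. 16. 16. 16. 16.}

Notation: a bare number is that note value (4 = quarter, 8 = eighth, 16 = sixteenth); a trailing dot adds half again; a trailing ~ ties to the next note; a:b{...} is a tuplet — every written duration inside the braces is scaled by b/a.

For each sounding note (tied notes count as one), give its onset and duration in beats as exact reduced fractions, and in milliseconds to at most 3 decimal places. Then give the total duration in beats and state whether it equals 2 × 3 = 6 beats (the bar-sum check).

1) 0.0ms=0b +342.857ms=3/7b
2) 342.857ms=3/7b +342.857ms=3/7b
3) 685.714ms=6/7b +342.857ms=3/7b
4) 1028.571ms=9/7b +342.857ms=3/7b
5) 1371.429ms=12/7b +342.857ms=3/7b
6) 1714.286ms=15/7b +342.857ms=3/7b
7) 2057.143ms=18/7b +342.857ms=3/7b
8) 2400.0ms=3b +342.857ms=3/7b
9) 2742.857ms=24/7b +685.714ms=6/7b
10) 3428.571ms=30/7b +342.857ms=3/7b
11) 3771.429ms=33/7b +342.857ms=3/7b
12) 4114.286ms=36/7b +342.857ms=3/7b
13) 4457.143ms=39/7b +342.857ms=3/7b
Σ=6b of 6 (75bpm 3/8) — PASS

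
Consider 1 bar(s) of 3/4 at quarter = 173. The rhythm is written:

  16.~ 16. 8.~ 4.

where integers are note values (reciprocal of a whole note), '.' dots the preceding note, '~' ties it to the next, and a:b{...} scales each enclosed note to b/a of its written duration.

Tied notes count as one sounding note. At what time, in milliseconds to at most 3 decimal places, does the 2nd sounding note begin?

1. 0.0ms @ 0 + 260.116ms (3/4)
2. 260.116ms @ 3/4 + 780.347ms (9/4)

note 2 onset = 3/4b = 260.116ms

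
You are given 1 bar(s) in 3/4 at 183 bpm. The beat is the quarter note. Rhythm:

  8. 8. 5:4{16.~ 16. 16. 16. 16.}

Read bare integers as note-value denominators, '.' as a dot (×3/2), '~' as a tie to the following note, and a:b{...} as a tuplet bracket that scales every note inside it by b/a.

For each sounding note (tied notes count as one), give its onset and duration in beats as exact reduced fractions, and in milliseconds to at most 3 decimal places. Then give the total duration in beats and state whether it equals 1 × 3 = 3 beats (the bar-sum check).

1) 0.0ms=0b +245.902ms=3/4b
2) 245.902ms=3/4b +245.902ms=3/4b
3) 491.803ms=3/2b +196.721ms=3/5b
4) 688.525ms=21/10b +98.361ms=3/10b
5) 786.885ms=12/5b +98.361ms=3/10b
6) 885.246ms=27/10b +98.361ms=3/10b
Σ=3b of 3 (183bpm 3/4) — PASS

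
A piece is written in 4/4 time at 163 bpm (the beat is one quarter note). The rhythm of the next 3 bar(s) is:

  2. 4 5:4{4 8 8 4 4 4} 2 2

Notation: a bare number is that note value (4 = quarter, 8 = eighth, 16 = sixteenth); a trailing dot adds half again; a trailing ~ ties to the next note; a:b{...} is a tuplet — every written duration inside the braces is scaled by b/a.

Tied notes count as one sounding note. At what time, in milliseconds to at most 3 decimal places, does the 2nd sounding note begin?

1. 0.0ms @ 0 + 1104.294ms (3)
2. 1104.294ms @ 3 + 368.098ms (1)
3. 1472.393ms @ 4 + 294.479ms (4/5)
4. 1766.871ms @ 24/5 + 147.239ms (2/5)
5. 1914.11ms @ 26/5 + 147.239ms (2/5)
6. 2061.35ms @ 28/5 + 294.479ms (4/5)
7. 2355.828ms @ 32/5 + 294.479ms (4/5)
8. 2650.307ms @ 36/5 + 294.479ms (4/5)
9. 2944.785ms @ 8 + 736.196ms (2)
10. 3680.982ms @ 10 + 736.196ms (2)

note 2 onset = 3b = 1104.294ms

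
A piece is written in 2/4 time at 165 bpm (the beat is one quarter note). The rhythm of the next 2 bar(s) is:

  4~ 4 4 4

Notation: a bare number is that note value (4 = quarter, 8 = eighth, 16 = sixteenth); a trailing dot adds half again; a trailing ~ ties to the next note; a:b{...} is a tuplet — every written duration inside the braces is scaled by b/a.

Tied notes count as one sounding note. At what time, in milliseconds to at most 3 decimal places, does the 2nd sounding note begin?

1. 0.0ms @ 0 + 727.273ms (2)
2. 727.273ms @ 2 + 363.636ms (1)
3. 1090.909ms @ 3 + 363.636ms (1)

note 2 onset = 2b = 727.273ms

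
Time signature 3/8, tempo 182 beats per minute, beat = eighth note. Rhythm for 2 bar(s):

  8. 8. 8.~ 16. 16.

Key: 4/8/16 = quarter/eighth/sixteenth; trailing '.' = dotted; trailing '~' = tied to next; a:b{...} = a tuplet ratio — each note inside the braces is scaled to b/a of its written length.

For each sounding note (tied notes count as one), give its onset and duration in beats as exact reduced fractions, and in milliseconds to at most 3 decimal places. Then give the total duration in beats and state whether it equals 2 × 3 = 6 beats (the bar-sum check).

1) 0.0ms=0b +494.505ms=3/2b
2) 494.505ms=3/2b +494.505ms=3/2b
3) 989.011ms=3b +741.758ms=9/4b
4) 1730.769ms=21/4b +247.253ms=3/4b
Σ=6b of 6 (182bpm 3/8) — PASS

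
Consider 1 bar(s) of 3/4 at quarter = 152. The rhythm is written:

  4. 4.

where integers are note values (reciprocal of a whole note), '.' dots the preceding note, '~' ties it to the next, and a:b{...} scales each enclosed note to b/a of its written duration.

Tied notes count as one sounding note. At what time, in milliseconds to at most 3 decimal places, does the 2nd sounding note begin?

note 2 onset = 3/2b = 592.105ms

1. 0.0ms @ 0 + 592.105ms (3/2)
2. 592.105ms @ 3/2 + 592.105ms (3/2)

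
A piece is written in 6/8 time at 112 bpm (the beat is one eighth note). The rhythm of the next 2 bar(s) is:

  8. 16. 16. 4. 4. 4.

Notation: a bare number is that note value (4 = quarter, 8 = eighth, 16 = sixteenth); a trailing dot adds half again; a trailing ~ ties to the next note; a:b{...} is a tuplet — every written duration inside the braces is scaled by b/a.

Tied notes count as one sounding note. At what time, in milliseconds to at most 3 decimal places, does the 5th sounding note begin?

note 5 onset = 6b = 3214.286ms

1. 0.0ms @ 0 + 803.571ms (3/2)
2. 803.571ms @ 3/2 + 401.786ms (3/4)
3. 1205.357ms @ 9/4 + 401.786ms (3/4)
4. 1607.143ms @ 3 + 1607.143ms (3)
5. 3214.286ms @ 6 + 1607.143ms (3)
6. 4821.429ms @ 9 + 1607.143ms (3)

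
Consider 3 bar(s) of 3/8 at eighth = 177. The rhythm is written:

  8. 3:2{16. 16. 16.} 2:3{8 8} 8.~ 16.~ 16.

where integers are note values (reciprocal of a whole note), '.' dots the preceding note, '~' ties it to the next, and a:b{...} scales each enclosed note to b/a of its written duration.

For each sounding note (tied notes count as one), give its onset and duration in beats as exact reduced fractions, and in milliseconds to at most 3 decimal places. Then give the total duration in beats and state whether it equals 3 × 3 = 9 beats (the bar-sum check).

1) 0.0ms=0b +508.475ms=3/2b
2) 508.475ms=3/2b +169.492ms=1/2b
3) 677.966ms=2b +169.492ms=1/2b
4) 847.458ms=5/2b +169.492ms=1/2b
5) 1016.949ms=3b +508.475ms=3/2b
6) 1525.424ms=9/2b +508.475ms=3/2b
7) 2033.898ms=6b +1016.949ms=3b
Σ=9b of 9 (177bpm 3/8) — PASS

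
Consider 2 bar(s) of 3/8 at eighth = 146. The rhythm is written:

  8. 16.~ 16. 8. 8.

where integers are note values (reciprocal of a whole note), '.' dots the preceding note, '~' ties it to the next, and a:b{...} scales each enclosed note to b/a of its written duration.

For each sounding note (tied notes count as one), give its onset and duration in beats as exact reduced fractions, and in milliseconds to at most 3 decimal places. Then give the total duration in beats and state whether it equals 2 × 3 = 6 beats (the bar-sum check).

1) 0.0ms=0b +616.438ms=3/2b
2) 616.438ms=3/2b +616.438ms=3/2b
3) 1232.877ms=3b +616.438ms=3/2b
4) 1849.315ms=9/2b +616.438ms=3/2b
Σ=6b of 6 (146bpm 3/8) — PASS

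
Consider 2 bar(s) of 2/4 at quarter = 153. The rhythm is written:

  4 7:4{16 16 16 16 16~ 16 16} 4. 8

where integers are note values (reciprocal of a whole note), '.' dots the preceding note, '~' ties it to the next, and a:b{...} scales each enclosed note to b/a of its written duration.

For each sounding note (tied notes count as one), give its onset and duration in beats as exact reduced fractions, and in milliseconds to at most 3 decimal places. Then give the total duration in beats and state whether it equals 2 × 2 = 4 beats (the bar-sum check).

1) 0.0ms=0b +392.157ms=1b
2) 392.157ms=1b +56.022ms=1/7b
3) 448.179ms=8/7b +56.022ms=1/7b
4) 504.202ms=9/7b +56.022ms=1/7b
5) 560.224ms=10/7b +56.022ms=1/7b
6) 616.246ms=11/7b +112.045ms=2/7b
7) 728.291ms=13/7b +56.022ms=1/7b
8) 784.314ms=2b +588.235ms=3/2b
9) 1372.549ms=7/2b +196.078ms=1/2b
Σ=4b of 4 (153bpm 2/4) — PASS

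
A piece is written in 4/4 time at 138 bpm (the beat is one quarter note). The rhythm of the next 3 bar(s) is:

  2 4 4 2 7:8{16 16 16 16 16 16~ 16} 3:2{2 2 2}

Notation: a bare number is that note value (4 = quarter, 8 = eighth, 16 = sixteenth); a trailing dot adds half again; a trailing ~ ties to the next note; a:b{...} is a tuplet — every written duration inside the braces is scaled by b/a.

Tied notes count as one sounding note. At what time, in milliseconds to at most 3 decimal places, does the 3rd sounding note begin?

note 3 onset = 3b = 1304.348ms

1. 0.0ms @ 0 + 869.565ms (2)
2. 869.565ms @ 2 + 434.783ms (1)
3. 1304.348ms @ 3 + 434.783ms (1)
4. 1739.13ms @ 4 + 869.565ms (2)
5. 2608.696ms @ 6 + 124.224ms (2/7)
6. 2732.919ms @ 44/7 + 124.224ms (2/7)
7. 2857.143ms @ 46/7 + 124.224ms (2/7)
8. 2981.366ms @ 48/7 + 124.224ms (2/7)
9. 3105.59ms @ 50/7 + 124.224ms (2/7)
10. 3229.814ms @ 52/7 + 248.447ms (4/7)
11. 3478.261ms @ 8 + 579.71ms (4/3)
12. 4057.971ms @ 28/3 + 579.71ms (4/3)
13. 4637.681ms @ 32/3 + 579.71ms (4/3)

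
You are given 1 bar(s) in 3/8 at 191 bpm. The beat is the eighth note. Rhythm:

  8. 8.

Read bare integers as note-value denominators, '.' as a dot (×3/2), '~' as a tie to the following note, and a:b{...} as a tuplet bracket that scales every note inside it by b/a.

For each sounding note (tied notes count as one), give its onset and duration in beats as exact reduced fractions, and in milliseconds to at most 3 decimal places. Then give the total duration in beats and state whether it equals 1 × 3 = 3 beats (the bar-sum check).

1) 0.0ms=0b +471.204ms=3/2b
2) 471.204ms=3/2b +471.204ms=3/2b
Σ=3b of 3 (191bpm 3/8) — PASS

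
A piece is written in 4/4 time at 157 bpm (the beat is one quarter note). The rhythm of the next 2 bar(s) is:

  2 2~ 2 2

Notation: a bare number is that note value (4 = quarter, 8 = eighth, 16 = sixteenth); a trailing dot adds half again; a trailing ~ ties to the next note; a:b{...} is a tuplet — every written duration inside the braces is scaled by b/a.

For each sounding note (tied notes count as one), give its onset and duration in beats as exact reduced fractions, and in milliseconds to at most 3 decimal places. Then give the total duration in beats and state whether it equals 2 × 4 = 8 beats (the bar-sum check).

1) 0.0ms=0b +764.331ms=2b
2) 764.331ms=2b +1528.662ms=4b
3) 2292.994ms=6b +764.331ms=2b
Σ=8b of 8 (157bpm 4/4) — PASS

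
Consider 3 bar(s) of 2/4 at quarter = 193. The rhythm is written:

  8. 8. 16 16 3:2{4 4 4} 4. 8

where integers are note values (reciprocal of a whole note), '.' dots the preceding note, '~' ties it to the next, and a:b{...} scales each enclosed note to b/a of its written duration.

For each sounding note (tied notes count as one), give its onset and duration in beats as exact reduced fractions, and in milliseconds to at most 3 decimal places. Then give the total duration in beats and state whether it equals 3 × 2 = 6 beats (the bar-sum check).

1) 0.0ms=0b +233.161ms=3/4b
2) 233.161ms=3/4b +233.161ms=3/4b
3) 466.321ms=3/2b +77.72ms=1/4b
4) 544.041ms=7/4b +77.72ms=1/4b
5) 621.762ms=2b +207.254ms=2/3b
6) 829.016ms=8/3b +207.254ms=2/3b
7) 1036.269ms=10/3b +207.254ms=2/3b
8) 1243.523ms=4b +466.321ms=3/2b
9) 1709.845ms=11/2b +155.44ms=1/2b
Σ=6b of 6 (193bpm 2/4) — PASS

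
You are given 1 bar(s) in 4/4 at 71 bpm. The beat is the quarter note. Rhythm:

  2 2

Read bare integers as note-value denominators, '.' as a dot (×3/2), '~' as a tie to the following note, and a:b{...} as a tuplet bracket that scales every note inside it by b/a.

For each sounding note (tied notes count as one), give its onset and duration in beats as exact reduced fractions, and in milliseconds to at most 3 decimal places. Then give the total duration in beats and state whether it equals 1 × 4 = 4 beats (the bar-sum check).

1) 0.0ms=0b +1690.141ms=2b
2) 1690.141ms=2b +1690.141ms=2b
Σ=4b of 4 (71bpm 4/4) — PASS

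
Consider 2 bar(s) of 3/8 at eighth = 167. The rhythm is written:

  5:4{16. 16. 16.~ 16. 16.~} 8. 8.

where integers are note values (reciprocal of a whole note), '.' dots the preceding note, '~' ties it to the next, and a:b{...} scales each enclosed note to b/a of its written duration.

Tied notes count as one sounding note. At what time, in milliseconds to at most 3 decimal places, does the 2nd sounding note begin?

1. 0.0ms @ 0 + 215.569ms (3/5)
2. 215.569ms @ 3/5 + 215.569ms (3/5)
3. 431.138ms @ 6/5 + 431.138ms (6/5)
4. 862.275ms @ 12/5 + 754.491ms (21/10)
5. 1616.766ms @ 9/2 + 538.922ms (3/2)

note 2 onset = 3/5b = 215.569ms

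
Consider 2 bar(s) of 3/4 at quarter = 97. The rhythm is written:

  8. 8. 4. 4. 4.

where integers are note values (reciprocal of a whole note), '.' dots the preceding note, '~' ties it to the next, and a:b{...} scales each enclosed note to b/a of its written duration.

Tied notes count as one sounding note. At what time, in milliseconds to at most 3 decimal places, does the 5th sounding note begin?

note 5 onset = 9/2b = 2783.505ms

1. 0.0ms @ 0 + 463.918ms (3/4)
2. 463.918ms @ 3/4 + 463.918ms (3/4)
3. 927.835ms @ 3/2 + 927.835ms (3/2)
4. 1855.67ms @ 3 + 927.835ms (3/2)
5. 2783.505ms @ 9/2 + 927.835ms (3/2)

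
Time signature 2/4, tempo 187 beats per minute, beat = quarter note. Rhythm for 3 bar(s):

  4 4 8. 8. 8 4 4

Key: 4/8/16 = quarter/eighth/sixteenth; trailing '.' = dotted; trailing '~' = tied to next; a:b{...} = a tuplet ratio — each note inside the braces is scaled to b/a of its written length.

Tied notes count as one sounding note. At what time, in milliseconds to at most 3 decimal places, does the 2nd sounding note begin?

note 2 onset = 1b = 320.856ms

1. 0.0ms @ 0 + 320.856ms (1)
2. 320.856ms @ 1 + 320.856ms (1)
3. 641.711ms @ 2 + 240.642ms (3/4)
4. 882.353ms @ 11/4 + 240.642ms (3/4)
5. 1122.995ms @ 7/2 + 160.428ms (1/2)
6. 1283.422ms @ 4 + 320.856ms (1)
7. 1604.278ms @ 5 + 320.856ms (1)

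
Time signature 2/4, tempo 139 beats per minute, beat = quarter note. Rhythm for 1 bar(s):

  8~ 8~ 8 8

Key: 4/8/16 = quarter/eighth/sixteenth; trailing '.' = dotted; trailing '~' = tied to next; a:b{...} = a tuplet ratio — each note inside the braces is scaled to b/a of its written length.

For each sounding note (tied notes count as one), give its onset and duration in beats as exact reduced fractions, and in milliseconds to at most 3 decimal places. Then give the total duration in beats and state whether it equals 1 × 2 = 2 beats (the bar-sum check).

1) 0.0ms=0b +647.482ms=3/2b
2) 647.482ms=3/2b +215.827ms=1/2b
Σ=2b of 2 (139bpm 2/4) — PASS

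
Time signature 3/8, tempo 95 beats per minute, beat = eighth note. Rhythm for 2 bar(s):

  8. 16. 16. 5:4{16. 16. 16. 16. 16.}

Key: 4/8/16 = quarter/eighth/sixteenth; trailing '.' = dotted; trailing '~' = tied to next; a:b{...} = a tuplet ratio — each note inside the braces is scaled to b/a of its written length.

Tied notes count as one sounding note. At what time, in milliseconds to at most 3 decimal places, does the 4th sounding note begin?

note 4 onset = 3b = 1894.737ms

1. 0.0ms @ 0 + 947.368ms (3/2)
2. 947.368ms @ 3/2 + 473.684ms (3/4)
3. 1421.053ms @ 9/4 + 473.684ms (3/4)
4. 1894.737ms @ 3 + 378.947ms (3/5)
5. 2273.684ms @ 18/5 + 378.947ms (3/5)
6. 2652.632ms @ 21/5 + 378.947ms (3/5)
7. 3031.579ms @ 24/5 + 378.947ms (3/5)
8. 3410.526ms @ 27/5 + 378.947ms (3/5)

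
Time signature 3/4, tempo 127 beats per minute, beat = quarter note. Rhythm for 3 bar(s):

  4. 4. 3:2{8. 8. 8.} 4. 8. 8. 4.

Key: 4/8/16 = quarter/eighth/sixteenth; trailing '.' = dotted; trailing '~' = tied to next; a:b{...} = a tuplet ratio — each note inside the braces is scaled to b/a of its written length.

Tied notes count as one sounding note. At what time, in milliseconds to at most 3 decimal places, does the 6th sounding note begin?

note 6 onset = 9/2b = 2125.984ms

1. 0.0ms @ 0 + 708.661ms (3/2)
2. 708.661ms @ 3/2 + 708.661ms (3/2)
3. 1417.323ms @ 3 + 236.22ms (1/2)
4. 1653.543ms @ 7/2 + 236.22ms (1/2)
5. 1889.764ms @ 4 + 236.22ms (1/2)
6. 2125.984ms @ 9/2 + 708.661ms (3/2)
7. 2834.646ms @ 6 + 354.331ms (3/4)
8. 3188.976ms @ 27/4 + 354.331ms (3/4)
9. 3543.307ms @ 15/2 + 708.661ms (3/2)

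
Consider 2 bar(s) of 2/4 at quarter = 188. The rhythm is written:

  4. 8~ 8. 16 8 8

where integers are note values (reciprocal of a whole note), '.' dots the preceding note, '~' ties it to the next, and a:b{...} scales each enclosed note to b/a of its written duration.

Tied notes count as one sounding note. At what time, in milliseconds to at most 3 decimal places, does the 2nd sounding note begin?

note 2 onset = 3/2b = 478.723ms

1. 0.0ms @ 0 + 478.723ms (3/2)
2. 478.723ms @ 3/2 + 398.936ms (5/4)
3. 877.66ms @ 11/4 + 79.787ms (1/4)
4. 957.447ms @ 3 + 159.574ms (1/2)
5. 1117.021ms @ 7/2 + 159.574ms (1/2)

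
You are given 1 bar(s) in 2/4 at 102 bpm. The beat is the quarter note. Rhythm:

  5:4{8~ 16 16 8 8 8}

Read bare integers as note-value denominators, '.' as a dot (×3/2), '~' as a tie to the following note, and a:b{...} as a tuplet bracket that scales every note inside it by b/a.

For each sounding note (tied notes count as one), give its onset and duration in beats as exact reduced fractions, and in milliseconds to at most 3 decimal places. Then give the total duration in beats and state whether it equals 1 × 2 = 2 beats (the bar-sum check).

1) 0.0ms=0b +352.941ms=3/5b
2) 352.941ms=3/5b +117.647ms=1/5b
3) 470.588ms=4/5b +235.294ms=2/5b
4) 705.882ms=6/5b +235.294ms=2/5b
5) 941.176ms=8/5b +235.294ms=2/5b
Σ=2b of 2 (102bpm 2/4) — PASS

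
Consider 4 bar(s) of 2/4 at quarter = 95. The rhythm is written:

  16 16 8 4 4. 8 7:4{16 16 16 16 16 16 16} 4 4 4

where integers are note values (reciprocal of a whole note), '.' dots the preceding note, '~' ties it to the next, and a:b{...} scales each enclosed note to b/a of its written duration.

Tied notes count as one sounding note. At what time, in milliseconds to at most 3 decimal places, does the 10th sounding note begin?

1. 0.0ms @ 0 + 157.895ms (1/4)
2. 157.895ms @ 1/4 + 157.895ms (1/4)
3. 315.789ms @ 1/2 + 315.789ms (1/2)
4. 631.579ms @ 1 + 631.579ms (1)
5. 1263.158ms @ 2 + 947.368ms (3/2)
6. 2210.526ms @ 7/2 + 315.789ms (1/2)
7. 2526.316ms @ 4 + 90.226ms (1/7)
8. 2616.541ms @ 29/7 + 90.226ms (1/7)
9. 2706.767ms @ 30/7 + 90.226ms (1/7)
10. 2796.992ms @ 31/7 + 90.226ms (1/7)
11. 2887.218ms @ 32/7 + 90.226ms (1/7)
12. 2977.444ms @ 33/7 + 90.226ms (1/7)
13. 3067.669ms @ 34/7 + 90.226ms (1/7)
14. 3157.895ms @ 5 + 631.579ms (1)
15. 3789.474ms @ 6 + 631.579ms (1)
16. 4421.053ms @ 7 + 631.579ms (1)

note 10 onset = 31/7b = 2796.992ms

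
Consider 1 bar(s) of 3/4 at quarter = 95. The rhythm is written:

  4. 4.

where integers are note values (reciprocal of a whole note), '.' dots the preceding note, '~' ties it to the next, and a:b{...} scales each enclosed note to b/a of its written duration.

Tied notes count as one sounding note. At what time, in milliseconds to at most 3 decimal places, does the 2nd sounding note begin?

note 2 onset = 3/2b = 947.368ms

1. 0.0ms @ 0 + 947.368ms (3/2)
2. 947.368ms @ 3/2 + 947.368ms (3/2)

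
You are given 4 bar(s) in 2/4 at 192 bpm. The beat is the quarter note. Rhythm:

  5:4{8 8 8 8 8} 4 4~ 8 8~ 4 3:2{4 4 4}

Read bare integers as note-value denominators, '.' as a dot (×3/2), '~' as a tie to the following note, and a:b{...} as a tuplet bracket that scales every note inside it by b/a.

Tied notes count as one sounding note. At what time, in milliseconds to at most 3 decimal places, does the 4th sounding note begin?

note 4 onset = 6/5b = 375.0ms

1. 0.0ms @ 0 + 125.0ms (2/5)
2. 125.0ms @ 2/5 + 125.0ms (2/5)
3. 250.0ms @ 4/5 + 125.0ms (2/5)
4. 375.0ms @ 6/5 + 125.0ms (2/5)
5. 500.0ms @ 8/5 + 125.0ms (2/5)
6. 625.0ms @ 2 + 312.5ms (1)
7. 937.5ms @ 3 + 468.75ms (3/2)
8. 1406.25ms @ 9/2 + 468.75ms (3/2)
9. 1875.0ms @ 6 + 208.333ms (2/3)
10. 2083.333ms @ 20/3 + 208.333ms (2/3)
11. 2291.667ms @ 22/3 + 208.333ms (2/3)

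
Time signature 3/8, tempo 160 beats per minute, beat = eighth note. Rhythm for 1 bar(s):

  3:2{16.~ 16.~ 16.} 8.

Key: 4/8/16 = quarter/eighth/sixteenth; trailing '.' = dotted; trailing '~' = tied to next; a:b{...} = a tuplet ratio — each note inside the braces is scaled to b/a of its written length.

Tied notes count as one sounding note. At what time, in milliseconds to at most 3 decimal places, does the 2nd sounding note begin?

note 2 onset = 3/2b = 562.5ms

1. 0.0ms @ 0 + 562.5ms (3/2)
2. 562.5ms @ 3/2 + 562.5ms (3/2)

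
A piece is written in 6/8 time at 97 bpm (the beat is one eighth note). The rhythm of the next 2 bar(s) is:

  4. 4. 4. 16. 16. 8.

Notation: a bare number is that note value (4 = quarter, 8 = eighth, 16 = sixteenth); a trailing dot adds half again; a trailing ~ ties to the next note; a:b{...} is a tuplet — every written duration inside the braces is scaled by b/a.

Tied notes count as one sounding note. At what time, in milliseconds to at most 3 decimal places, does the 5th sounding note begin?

1. 0.0ms @ 0 + 1855.67ms (3)
2. 1855.67ms @ 3 + 1855.67ms (3)
3. 3711.34ms @ 6 + 1855.67ms (3)
4. 5567.01ms @ 9 + 463.918ms (3/4)
5. 6030.928ms @ 39/4 + 463.918ms (3/4)
6. 6494.845ms @ 21/2 + 927.835ms (3/2)

note 5 onset = 39/4b = 6030.928ms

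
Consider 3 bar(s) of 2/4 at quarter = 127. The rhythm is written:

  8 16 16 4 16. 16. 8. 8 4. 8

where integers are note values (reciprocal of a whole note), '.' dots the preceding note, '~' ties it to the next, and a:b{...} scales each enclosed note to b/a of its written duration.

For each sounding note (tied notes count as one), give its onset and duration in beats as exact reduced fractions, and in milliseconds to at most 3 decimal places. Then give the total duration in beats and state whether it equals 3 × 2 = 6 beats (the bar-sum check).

1) 0.0ms=0b +236.22ms=1/2b
2) 236.22ms=1/2b +118.11ms=1/4b
3) 354.331ms=3/4b +118.11ms=1/4b
4) 472.441ms=1b +472.441ms=1b
5) 944.882ms=2b +177.165ms=3/8b
6) 1122.047ms=19/8b +177.165ms=3/8b
7) 1299.213ms=11/4b +354.331ms=3/4b
8) 1653.543ms=7/2b +236.22ms=1/2b
9) 1889.764ms=4b +708.661ms=3/2b
10) 2598.425ms=11/2b +236.22ms=1/2b
Σ=6b of 6 (127bpm 2/4) — PASS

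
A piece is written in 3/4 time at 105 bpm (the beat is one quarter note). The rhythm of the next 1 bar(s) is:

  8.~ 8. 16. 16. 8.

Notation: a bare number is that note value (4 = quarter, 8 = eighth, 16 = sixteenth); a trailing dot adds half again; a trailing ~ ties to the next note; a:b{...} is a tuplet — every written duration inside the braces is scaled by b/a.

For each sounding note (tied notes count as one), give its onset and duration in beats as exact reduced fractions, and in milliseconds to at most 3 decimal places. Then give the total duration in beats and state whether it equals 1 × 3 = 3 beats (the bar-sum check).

1) 0.0ms=0b +857.143ms=3/2b
2) 857.143ms=3/2b +214.286ms=3/8b
3) 1071.429ms=15/8b +214.286ms=3/8b
4) 1285.714ms=9/4b +428.571ms=3/4b
Σ=3b of 3 (105bpm 3/4) — PASS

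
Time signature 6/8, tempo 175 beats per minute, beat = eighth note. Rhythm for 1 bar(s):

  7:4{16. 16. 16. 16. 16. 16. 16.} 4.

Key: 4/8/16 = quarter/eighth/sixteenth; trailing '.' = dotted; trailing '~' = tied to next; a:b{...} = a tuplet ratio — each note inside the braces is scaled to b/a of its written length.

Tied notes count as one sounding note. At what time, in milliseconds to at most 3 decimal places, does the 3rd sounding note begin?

1. 0.0ms @ 0 + 146.939ms (3/7)
2. 146.939ms @ 3/7 + 146.939ms (3/7)
3. 293.878ms @ 6/7 + 146.939ms (3/7)
4. 440.816ms @ 9/7 + 146.939ms (3/7)
5. 587.755ms @ 12/7 + 146.939ms (3/7)
6. 734.694ms @ 15/7 + 146.939ms (3/7)
7. 881.633ms @ 18/7 + 146.939ms (3/7)
8. 1028.571ms @ 3 + 1028.571ms (3)

note 3 onset = 6/7b = 293.878ms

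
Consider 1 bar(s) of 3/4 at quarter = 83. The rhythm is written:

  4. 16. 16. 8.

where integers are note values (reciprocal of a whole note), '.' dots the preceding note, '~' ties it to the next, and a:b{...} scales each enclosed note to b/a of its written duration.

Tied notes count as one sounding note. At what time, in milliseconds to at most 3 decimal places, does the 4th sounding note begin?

1. 0.0ms @ 0 + 1084.337ms (3/2)
2. 1084.337ms @ 3/2 + 271.084ms (3/8)
3. 1355.422ms @ 15/8 + 271.084ms (3/8)
4. 1626.506ms @ 9/4 + 542.169ms (3/4)

note 4 onset = 9/4b = 1626.506ms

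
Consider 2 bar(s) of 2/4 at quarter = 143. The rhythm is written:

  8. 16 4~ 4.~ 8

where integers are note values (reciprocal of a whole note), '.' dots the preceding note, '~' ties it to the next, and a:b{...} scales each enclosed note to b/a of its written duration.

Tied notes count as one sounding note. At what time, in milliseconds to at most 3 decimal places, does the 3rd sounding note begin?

note 3 onset = 1b = 419.58ms

1. 0.0ms @ 0 + 314.685ms (3/4)
2. 314.685ms @ 3/4 + 104.895ms (1/4)
3. 419.58ms @ 1 + 1258.741ms (3)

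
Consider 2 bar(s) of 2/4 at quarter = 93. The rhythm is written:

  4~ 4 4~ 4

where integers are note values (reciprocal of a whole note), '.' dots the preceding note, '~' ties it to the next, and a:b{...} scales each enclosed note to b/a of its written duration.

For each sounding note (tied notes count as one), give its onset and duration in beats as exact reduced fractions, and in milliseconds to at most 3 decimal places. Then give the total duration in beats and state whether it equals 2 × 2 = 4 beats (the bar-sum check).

1) 0.0ms=0b +1290.323ms=2b
2) 1290.323ms=2b +1290.323ms=2b
Σ=4b of 4 (93bpm 2/4) — PASS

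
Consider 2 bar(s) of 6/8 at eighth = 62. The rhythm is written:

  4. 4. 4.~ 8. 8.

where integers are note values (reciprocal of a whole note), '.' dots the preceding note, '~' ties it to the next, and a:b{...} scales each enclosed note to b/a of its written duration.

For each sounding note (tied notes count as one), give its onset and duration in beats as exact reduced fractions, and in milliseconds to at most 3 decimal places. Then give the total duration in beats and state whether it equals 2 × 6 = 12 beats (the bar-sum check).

1) 0.0ms=0b +2903.226ms=3b
2) 2903.226ms=3b +2903.226ms=3b
3) 5806.452ms=6b +4354.839ms=9/2b
4) 10161.29ms=21/2b +1451.613ms=3/2b
Σ=12b of 12 (62bpm 6/8) — PASS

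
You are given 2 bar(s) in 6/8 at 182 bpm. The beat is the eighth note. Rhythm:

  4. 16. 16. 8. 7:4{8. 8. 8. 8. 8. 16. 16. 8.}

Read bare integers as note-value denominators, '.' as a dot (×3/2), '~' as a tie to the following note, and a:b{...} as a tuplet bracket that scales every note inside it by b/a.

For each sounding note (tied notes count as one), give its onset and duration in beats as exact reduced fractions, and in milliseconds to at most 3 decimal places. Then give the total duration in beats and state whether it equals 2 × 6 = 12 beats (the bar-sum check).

1) 0.0ms=0b +989.011ms=3b
2) 989.011ms=3b +247.253ms=3/4b
3) 1236.264ms=15/4b +247.253ms=3/4b
4) 1483.516ms=9/2b +494.505ms=3/2b
5) 1978.022ms=6b +282.575ms=6/7b
6) 2260.597ms=48/7b +282.575ms=6/7b
7) 2543.171ms=54/7b +282.575ms=6/7b
8) 2825.746ms=60/7b +282.575ms=6/7b
9) 3108.32ms=66/7b +282.575ms=6/7b
10) 3390.895ms=72/7b +141.287ms=3/7b
11) 3532.182ms=75/7b +141.287ms=3/7b
12) 3673.469ms=78/7b +282.575ms=6/7b
Σ=12b of 12 (182bpm 6/8) — PASS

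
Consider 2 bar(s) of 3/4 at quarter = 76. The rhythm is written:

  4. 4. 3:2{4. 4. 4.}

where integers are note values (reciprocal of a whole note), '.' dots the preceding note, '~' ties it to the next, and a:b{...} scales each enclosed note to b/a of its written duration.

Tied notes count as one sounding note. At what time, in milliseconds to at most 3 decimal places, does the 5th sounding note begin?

1. 0.0ms @ 0 + 1184.211ms (3/2)
2. 1184.211ms @ 3/2 + 1184.211ms (3/2)
3. 2368.421ms @ 3 + 789.474ms (1)
4. 3157.895ms @ 4 + 789.474ms (1)
5. 3947.368ms @ 5 + 789.474ms (1)

note 5 onset = 5b = 3947.368ms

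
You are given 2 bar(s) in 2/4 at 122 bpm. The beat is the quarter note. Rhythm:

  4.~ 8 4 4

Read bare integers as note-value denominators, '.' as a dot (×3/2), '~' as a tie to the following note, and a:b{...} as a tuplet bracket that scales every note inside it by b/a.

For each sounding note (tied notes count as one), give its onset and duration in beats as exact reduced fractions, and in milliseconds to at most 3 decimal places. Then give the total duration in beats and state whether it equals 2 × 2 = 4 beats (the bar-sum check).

1) 0.0ms=0b +983.607ms=2b
2) 983.607ms=2b +491.803ms=1b
3) 1475.41ms=3b +491.803ms=1b
Σ=4b of 4 (122bpm 2/4) — PASS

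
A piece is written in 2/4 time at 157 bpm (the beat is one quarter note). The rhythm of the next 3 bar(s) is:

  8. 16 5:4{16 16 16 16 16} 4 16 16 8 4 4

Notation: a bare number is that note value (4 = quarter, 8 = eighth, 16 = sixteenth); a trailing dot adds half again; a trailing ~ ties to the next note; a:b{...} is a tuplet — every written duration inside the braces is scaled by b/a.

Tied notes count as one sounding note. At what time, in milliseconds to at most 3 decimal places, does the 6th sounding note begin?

note 6 onset = 8/5b = 611.465ms

1. 0.0ms @ 0 + 286.624ms (3/4)
2. 286.624ms @ 3/4 + 95.541ms (1/4)
3. 382.166ms @ 1 + 76.433ms (1/5)
4. 458.599ms @ 6/5 + 76.433ms (1/5)
5. 535.032ms @ 7/5 + 76.433ms (1/5)
6. 611.465ms @ 8/5 + 76.433ms (1/5)
7. 687.898ms @ 9/5 + 76.433ms (1/5)
8. 764.331ms @ 2 + 382.166ms (1)
9. 1146.497ms @ 3 + 95.541ms (1/4)
10. 1242.038ms @ 13/4 + 95.541ms (1/4)
11. 1337.58ms @ 7/2 + 191.083ms (1/2)
12. 1528.662ms @ 4 + 382.166ms (1)
13. 1910.828ms @ 5 + 382.166ms (1)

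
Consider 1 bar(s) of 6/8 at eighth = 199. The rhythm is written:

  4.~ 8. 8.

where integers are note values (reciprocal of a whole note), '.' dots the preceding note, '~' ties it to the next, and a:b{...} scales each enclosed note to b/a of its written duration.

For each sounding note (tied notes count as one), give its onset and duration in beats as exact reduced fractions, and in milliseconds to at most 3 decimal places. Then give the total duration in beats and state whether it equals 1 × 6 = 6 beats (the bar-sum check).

1) 0.0ms=0b +1356.784ms=9/2b
2) 1356.784ms=9/2b +452.261ms=3/2b
Σ=6b of 6 (199bpm 6/8) — PASS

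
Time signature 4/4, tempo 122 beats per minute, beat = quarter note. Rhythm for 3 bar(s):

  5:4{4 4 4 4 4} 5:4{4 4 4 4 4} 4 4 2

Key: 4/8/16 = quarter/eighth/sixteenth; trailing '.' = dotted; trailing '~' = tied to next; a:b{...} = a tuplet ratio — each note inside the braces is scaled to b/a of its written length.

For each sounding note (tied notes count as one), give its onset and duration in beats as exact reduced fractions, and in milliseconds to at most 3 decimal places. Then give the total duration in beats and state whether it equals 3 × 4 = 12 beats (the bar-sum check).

1) 0.0ms=0b +393.443ms=4/5b
2) 393.443ms=4/5b +393.443ms=4/5b
3) 786.885ms=8/5b +393.443ms=4/5b
4) 1180.328ms=12/5b +393.443ms=4/5b
5) 1573.77ms=16/5b +393.443ms=4/5b
6) 1967.213ms=4b +393.443ms=4/5b
7) 2360.656ms=24/5b +393.443ms=4/5b
8) 2754.098ms=28/5b +393.443ms=4/5b
9) 3147.541ms=32/5b +393.443ms=4/5b
10) 3540.984ms=36/5b +393.443ms=4/5b
11) 3934.426ms=8b +491.803ms=1b
12) 4426.23ms=9b +491.803ms=1b
13) 4918.033ms=10b +983.607ms=2b
Σ=12b of 12 (122bpm 4/4) — PASS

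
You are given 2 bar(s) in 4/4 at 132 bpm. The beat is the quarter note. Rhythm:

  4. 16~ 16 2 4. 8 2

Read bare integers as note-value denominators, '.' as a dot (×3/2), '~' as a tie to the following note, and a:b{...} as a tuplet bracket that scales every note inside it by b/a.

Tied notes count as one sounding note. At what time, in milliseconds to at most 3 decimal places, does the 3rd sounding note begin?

note 3 onset = 2b = 909.091ms

1. 0.0ms @ 0 + 681.818ms (3/2)
2. 681.818ms @ 3/2 + 227.273ms (1/2)
3. 909.091ms @ 2 + 909.091ms (2)
4. 1818.182ms @ 4 + 681.818ms (3/2)
5. 2500.0ms @ 11/2 + 227.273ms (1/2)
6. 2727.273ms @ 6 + 909.091ms (2)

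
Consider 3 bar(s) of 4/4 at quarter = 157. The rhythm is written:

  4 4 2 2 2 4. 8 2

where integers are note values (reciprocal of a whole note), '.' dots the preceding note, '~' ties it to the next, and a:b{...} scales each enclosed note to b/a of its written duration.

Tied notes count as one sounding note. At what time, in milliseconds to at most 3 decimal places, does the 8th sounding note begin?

note 8 onset = 10b = 3821.656ms

1. 0.0ms @ 0 + 382.166ms (1)
2. 382.166ms @ 1 + 382.166ms (1)
3. 764.331ms @ 2 + 764.331ms (2)
4. 1528.662ms @ 4 + 764.331ms (2)
5. 2292.994ms @ 6 + 764.331ms (2)
6. 3057.325ms @ 8 + 573.248ms (3/2)
7. 3630.573ms @ 19/2 + 191.083ms (1/2)
8. 3821.656ms @ 10 + 764.331ms (2)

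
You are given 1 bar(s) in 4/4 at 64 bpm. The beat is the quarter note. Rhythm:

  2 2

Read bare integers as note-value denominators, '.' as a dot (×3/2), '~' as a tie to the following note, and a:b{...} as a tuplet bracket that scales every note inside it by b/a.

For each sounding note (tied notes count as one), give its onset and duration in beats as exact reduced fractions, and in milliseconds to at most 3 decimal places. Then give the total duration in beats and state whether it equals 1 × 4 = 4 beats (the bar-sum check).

1) 0.0ms=0b +1875.0ms=2b
2) 1875.0ms=2b +1875.0ms=2b
Σ=4b of 4 (64bpm 4/4) — PASS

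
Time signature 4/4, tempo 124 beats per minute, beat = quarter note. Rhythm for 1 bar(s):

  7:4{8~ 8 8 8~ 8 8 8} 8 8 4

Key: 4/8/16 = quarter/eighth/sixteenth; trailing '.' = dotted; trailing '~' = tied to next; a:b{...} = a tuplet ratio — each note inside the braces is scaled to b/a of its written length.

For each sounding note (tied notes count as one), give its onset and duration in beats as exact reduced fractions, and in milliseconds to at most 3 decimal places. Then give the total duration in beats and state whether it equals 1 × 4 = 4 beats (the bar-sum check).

1) 0.0ms=0b +276.498ms=4/7b
2) 276.498ms=4/7b +138.249ms=2/7b
3) 414.747ms=6/7b +276.498ms=4/7b
4) 691.244ms=10/7b +138.249ms=2/7b
5) 829.493ms=12/7b +138.249ms=2/7b
6) 967.742ms=2b +241.935ms=1/2b
7) 1209.677ms=5/2b +241.935ms=1/2b
8) 1451.613ms=3b +483.871ms=1b
Σ=4b of 4 (124bpm 4/4) — PASS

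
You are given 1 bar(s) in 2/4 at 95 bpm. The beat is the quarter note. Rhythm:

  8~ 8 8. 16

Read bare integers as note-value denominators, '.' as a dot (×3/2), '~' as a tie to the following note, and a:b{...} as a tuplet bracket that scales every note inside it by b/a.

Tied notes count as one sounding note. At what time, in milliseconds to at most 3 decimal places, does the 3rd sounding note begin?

1. 0.0ms @ 0 + 631.579ms (1)
2. 631.579ms @ 1 + 473.684ms (3/4)
3. 1105.263ms @ 7/4 + 157.895ms (1/4)

note 3 onset = 7/4b = 1105.263ms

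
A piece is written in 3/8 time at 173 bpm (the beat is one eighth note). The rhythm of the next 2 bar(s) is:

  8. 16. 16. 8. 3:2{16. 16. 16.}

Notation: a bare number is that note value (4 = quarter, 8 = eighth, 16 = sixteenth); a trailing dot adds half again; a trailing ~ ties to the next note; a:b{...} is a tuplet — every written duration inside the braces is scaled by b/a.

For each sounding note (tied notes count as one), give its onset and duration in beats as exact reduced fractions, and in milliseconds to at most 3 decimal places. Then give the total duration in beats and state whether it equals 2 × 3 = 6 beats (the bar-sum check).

1) 0.0ms=0b +520.231ms=3/2b
2) 520.231ms=3/2b +260.116ms=3/4b
3) 780.347ms=9/4b +260.116ms=3/4b
4) 1040.462ms=3b +520.231ms=3/2b
5) 1560.694ms=9/2b +173.41ms=1/2b
6) 1734.104ms=5b +173.41ms=1/2b
7) 1907.514ms=11/2b +173.41ms=1/2b
Σ=6b of 6 (173bpm 3/8) — PASS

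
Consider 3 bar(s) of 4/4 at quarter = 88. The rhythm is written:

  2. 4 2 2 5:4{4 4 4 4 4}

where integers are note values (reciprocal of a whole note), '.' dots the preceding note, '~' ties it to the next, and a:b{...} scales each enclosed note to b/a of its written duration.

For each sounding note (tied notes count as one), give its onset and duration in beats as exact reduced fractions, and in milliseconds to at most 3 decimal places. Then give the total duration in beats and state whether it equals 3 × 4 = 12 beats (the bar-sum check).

1) 0.0ms=0b +2045.455ms=3b
2) 2045.455ms=3b +681.818ms=1b
3) 2727.273ms=4b +1363.636ms=2b
4) 4090.909ms=6b +1363.636ms=2b
5) 5454.545ms=8b +545.455ms=4/5b
6) 6000.0ms=44/5b +545.455ms=4/5b
7) 6545.455ms=48/5b +545.455ms=4/5b
8) 7090.909ms=52/5b +545.455ms=4/5b
9) 7636.364ms=56/5b +545.455ms=4/5b
Σ=12b of 12 (88bpm 4/4) — PASS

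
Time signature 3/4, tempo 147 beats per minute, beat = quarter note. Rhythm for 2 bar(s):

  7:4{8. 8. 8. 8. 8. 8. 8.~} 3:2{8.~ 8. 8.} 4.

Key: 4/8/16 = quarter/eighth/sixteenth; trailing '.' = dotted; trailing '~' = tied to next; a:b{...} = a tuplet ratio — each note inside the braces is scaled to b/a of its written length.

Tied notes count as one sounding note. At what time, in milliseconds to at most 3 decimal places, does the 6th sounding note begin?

1. 0.0ms @ 0 + 174.927ms (3/7)
2. 174.927ms @ 3/7 + 174.927ms (3/7)
3. 349.854ms @ 6/7 + 174.927ms (3/7)
4. 524.781ms @ 9/7 + 174.927ms (3/7)
5. 699.708ms @ 12/7 + 174.927ms (3/7)
6. 874.636ms @ 15/7 + 174.927ms (3/7)
7. 1049.563ms @ 18/7 + 583.09ms (10/7)
8. 1632.653ms @ 4 + 204.082ms (1/2)
9. 1836.735ms @ 9/2 + 612.245ms (3/2)

note 6 onset = 15/7b = 874.636ms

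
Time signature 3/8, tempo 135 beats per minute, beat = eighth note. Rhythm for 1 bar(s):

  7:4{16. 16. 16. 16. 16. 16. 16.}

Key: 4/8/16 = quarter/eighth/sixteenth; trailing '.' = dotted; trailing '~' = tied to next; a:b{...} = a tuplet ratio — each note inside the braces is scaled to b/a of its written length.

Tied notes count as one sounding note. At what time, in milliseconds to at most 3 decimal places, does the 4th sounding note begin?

1. 0.0ms @ 0 + 190.476ms (3/7)
2. 190.476ms @ 3/7 + 190.476ms (3/7)
3. 380.952ms @ 6/7 + 190.476ms (3/7)
4. 571.429ms @ 9/7 + 190.476ms (3/7)
5. 761.905ms @ 12/7 + 190.476ms (3/7)
6. 952.381ms @ 15/7 + 190.476ms (3/7)
7. 1142.857ms @ 18/7 + 190.476ms (3/7)

note 4 onset = 9/7b = 571.429ms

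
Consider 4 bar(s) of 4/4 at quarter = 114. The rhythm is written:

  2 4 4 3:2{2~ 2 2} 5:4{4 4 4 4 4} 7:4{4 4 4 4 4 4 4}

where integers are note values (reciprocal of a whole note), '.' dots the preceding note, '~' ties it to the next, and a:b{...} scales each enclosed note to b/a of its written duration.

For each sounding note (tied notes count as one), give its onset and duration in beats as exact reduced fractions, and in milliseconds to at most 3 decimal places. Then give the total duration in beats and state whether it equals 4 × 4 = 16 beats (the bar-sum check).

1) 0.0ms=0b +1052.632ms=2b
2) 1052.632ms=2b +526.316ms=1b
3) 1578.947ms=3b +526.316ms=1b
4) 2105.263ms=4b +1403.509ms=8/3b
5) 3508.772ms=20/3b +701.754ms=4/3b
6) 4210.526ms=8b +421.053ms=4/5b
7) 4631.579ms=44/5b +421.053ms=4/5b
8) 5052.632ms=48/5b +421.053ms=4/5b
9) 5473.684ms=52/5b +421.053ms=4/5b
10) 5894.737ms=56/5b +421.053ms=4/5b
11) 6315.789ms=12b +300.752ms=4/7b
12) 6616.541ms=88/7b +300.752ms=4/7b
13) 6917.293ms=92/7b +300.752ms=4/7b
14) 7218.045ms=96/7b +300.752ms=4/7b
15) 7518.797ms=100/7b +300.752ms=4/7b
16) 7819.549ms=104/7b +300.752ms=4/7b
17) 8120.301ms=108/7b +300.752ms=4/7b
Σ=16b of 16 (114bpm 4/4) — PASS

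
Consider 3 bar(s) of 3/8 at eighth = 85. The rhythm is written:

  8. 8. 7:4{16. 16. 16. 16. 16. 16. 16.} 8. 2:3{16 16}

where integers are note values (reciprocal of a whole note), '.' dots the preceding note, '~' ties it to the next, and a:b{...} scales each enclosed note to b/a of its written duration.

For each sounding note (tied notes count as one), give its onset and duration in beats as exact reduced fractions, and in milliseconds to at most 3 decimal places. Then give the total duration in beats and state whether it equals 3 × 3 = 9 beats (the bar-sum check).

1) 0.0ms=0b +1058.824ms=3/2b
2) 1058.824ms=3/2b +1058.824ms=3/2b
3) 2117.647ms=3b +302.521ms=3/7b
4) 2420.168ms=24/7b +302.521ms=3/7b
5) 2722.689ms=27/7b +302.521ms=3/7b
6) 3025.21ms=30/7b +302.521ms=3/7b
7) 3327.731ms=33/7b +302.521ms=3/7b
8) 3630.252ms=36/7b +302.521ms=3/7b
9) 3932.773ms=39/7b +302.521ms=3/7b
10) 4235.294ms=6b +1058.824ms=3/2b
11) 5294.118ms=15/2b +529.412ms=3/4b
12) 5823.529ms=33/4b +529.412ms=3/4b
Σ=9b of 9 (85bpm 3/8) — PASS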